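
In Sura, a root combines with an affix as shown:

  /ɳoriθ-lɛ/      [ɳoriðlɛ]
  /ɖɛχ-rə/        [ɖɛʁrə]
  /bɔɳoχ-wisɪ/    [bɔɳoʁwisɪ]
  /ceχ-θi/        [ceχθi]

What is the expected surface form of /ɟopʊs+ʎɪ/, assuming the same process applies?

[ɟopʊzʎɪ]

The data show regressive voicing assimilation: /θ/ → [ð] before /l/; /χ/ → [ʁ] before /r/; /χ/ → [ʁ] before /w/. In each pair only voicing changes, matching the following consonant, while place and manner stay constant.
Nothing changes in [ceχθi]: there the adjacent consonants already agree in voicing (/χ/ and /θ/ are both voiceless), so this form is consistent with the same rule.
/s/ is a voiceless alveolar fricative. The following trigger /ʎ/ is voiced, so /s/ must become voiced as well.
The voiced alveolar fricative is [z], so /s/ → [z].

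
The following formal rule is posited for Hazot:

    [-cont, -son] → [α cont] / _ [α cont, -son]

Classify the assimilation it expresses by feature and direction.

The shared variable α links the value of [cont] on the target to that of the neighbouring obstruent. [cont] distinguishes stops from fricatives — a manner-of-articulation feature — so this is manner assimilation.
The conditioning segment sits to the right of the focus bar, meaning the trigger follows the segment that changes — regressive assimilation.

regressive manner assimilation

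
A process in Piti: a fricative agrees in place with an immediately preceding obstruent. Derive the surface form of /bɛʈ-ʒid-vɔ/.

/ʒ/ is a voiced postalveolar fricative. The preceding trigger /ʈ/ is retroflex, so /ʒ/ must become retroflex as well.
The voiced retroflex fricative is [ʐ], so /ʒ/ → [ʐ].
The same rule applies at the second boundary: /v/ → [z] next to /d/.

[bɛʈʐidzɔ]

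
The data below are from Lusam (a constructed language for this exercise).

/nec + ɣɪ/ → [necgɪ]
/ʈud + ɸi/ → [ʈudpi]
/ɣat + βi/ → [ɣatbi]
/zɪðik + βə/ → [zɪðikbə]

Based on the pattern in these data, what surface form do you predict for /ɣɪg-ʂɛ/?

The data show progressive manner assimilation: /ɣ/ → [g] after /c/; /ɸ/ → [p] after /d/; /β/ → [b] after /t/; /β/ → [b] after /k/. In each pair only manner changes, matching the preceding consonant, while place and voice stay constant.
/ʂ/ is a voiceless retroflex fricative. The preceding trigger /g/ is a stop, so /ʂ/ must become a stop as well.
A voiceless retroflex stop is [ʈ], so the surface segment is [ʈ].

[ɣɪgʈɛ]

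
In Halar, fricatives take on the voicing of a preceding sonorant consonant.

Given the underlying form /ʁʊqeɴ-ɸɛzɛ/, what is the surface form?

/ɸ/ is a voiceless bilabial fricative. The preceding trigger /ɴ/ is voiced, so /ɸ/ must become voiced as well.
Changing only its voicing to voiced gives [β] — the voiced bilabial fricative.

[ʁʊqeɴβɛzɛ]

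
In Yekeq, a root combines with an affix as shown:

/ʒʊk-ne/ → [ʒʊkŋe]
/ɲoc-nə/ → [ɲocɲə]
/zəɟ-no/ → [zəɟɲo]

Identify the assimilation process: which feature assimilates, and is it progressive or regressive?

progressive place assimilation

Comparing underlying and surface forms, /n/ → [ŋ] is the alternation; the neighbouring /k/ is constant.
/n/ is alveolar while /k/ is velar; the output [ŋ] is velar, matching the trigger — so the feature that spreads is place.
Manner and voice are unchanged, so the assimilation is partial, not total.
The same holds elsewhere in the data: /n/ → [ɲ] after /c/ (alveolar → palatal, matching palatal); /n/ → [ɲ] after /ɟ/ (alveolar → palatal, matching palatal) — only place changes, and always toward the preceding segment.
The trigger is the preceding segment, so the direction is progressive (perseverative).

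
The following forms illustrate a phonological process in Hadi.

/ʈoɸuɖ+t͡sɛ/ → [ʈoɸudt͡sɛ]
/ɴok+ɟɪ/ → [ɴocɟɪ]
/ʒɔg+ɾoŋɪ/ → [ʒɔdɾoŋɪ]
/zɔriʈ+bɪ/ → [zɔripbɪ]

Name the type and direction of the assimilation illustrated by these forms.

regressive place assimilation

Comparing underlying and surface forms, /ɖ/ → [d] is the alternation; the neighbouring /t͡s/ is constant.
/ɖ/ is retroflex while /t͡s/ is alveolar; the output [d] is alveolar, matching the trigger — so the feature that spreads is place.
Manner and voice are unchanged, so the assimilation is partial, not total.
Checking the remaining alternations: /k/ → [c] before /ɟ/ (velar → palatal, matching palatal); /g/ → [d] before /ɾ/ (velar → alveolar, matching alveolar); /ʈ/ → [p] before /b/ (retroflex → bilabial, matching bilabial) — only place changes, and always toward the following segment.
The trigger is the following segment, so the direction is regressive (anticipatory).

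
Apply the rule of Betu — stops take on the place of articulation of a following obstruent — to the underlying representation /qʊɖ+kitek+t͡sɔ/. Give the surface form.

/ɖ/ is a voiced retroflex stop. The following trigger /k/ is velar, so /ɖ/ must become velar as well.
Changing only its place to velar gives [g] — the voiced velar stop.
The same rule applies at the second boundary: /k/ → [t] next to /t͡s/.

[qʊgkitett͡sɔ]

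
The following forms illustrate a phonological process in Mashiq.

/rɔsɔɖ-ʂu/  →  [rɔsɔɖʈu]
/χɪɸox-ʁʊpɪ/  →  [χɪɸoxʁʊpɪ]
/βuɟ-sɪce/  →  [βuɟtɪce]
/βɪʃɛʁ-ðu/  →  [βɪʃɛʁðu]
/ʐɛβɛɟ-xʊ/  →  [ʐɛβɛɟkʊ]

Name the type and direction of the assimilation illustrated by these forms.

progressive manner assimilation

The segment that alternates is /ʂ/, which surfaces as [ʈ] when adjacent to /ɖ/.
The change fricative → stop matches the manner of the preceding /ɖ/, identifying this as manner assimilation.
Place and voice are unchanged, so the assimilation is partial, not total.
The same holds elsewhere in the data: /s/ → [t] after /ɟ/ (fricative → stop, matching a stop); /x/ → [k] after /ɟ/ (fricative → stop, matching a stop) — only manner changes, and always toward the preceding segment.
No alternation appears in [χɪɸoxʁʊpɪ], [βɪʃɛʁðu]: there the adjacent consonants already agree in manner (/ʁ/ and /x/ are both fricatives; /ð/ and /ʁ/ are both fricatives), so these forms are consistent with the same rule.
Since the segment that changes follows the conditioning segment, the assimilation is progressive.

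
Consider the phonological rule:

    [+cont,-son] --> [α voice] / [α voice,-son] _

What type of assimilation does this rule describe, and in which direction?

The shared variable α links the value of [voice] on the target to the same value on the neighbouring segment, so voicing is the feature that assimilates.
The conditioning segment sits to the left of the focus bar, meaning the trigger precedes the segment that changes — progressive assimilation.

progressive voicing assimilation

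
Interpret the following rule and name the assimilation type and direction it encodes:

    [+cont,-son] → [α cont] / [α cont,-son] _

progressive manner assimilation

The shared variable α links the value of [cont] on the target to that of the neighbouring obstruent. [cont] distinguishes stops from fricatives — a manner-of-articulation feature — so this is manner assimilation.
Since the environment is written before the underscore, the trigger precedes the target; the direction is progressive.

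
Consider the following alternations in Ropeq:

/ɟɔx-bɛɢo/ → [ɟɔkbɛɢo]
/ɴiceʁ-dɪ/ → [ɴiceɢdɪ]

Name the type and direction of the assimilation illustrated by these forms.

regressive manner assimilation

Underlying /x/ is realised as [k] next to /b/; /b/ itself does not change.
The change fricative → stop matches the manner of the following /b/, identifying this as manner assimilation.
Place and voice are unchanged, so the assimilation is partial, not total.
Checking the remaining alternation: /ʁ/ → [ɢ] before /d/ (fricative → stop, matching a stop) — only manner changes, and always toward the following segment.
Since the segment that changes precedes the conditioning segment, the assimilation is regressive.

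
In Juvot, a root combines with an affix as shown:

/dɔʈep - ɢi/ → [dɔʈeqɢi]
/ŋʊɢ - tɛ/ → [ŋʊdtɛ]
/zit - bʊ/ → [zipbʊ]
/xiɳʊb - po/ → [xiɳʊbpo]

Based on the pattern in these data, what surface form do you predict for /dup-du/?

The data show regressive place assimilation: /p/ → [q] before /ɢ/; /ɢ/ → [d] before /t/; /t/ → [p] before /b/. In each pair only place changes, matching the following consonant, while manner and voice stay constant.
Nothing changes in [xiɳʊbpo]: there the adjacent consonants already agree in place (/b/ and /p/ are both bilabial), so this form is consistent with the same rule.
The rule targets /p/ (voiceless bilabial stop), which sits before the trigger /d/ (alveolar).
A voiceless alveolar stop is [t], so the surface segment is [t].

[dutdu]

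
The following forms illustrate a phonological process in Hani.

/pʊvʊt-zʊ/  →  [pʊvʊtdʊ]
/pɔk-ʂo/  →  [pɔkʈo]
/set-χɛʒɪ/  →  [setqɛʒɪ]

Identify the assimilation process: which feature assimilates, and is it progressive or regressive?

Underlying /z/ is realised as [d] next to /t/; /t/ itself does not change.
The change fricative → stop matches the manner of the preceding /t/, identifying this as manner assimilation.
Place and voice are unchanged, so the assimilation is partial, not total.
Checking the remaining alternations: /ʂ/ → [ʈ] after /k/ (fricative → stop, matching a stop); /χ/ → [q] after /t/ (fricative → stop, matching a stop) — only manner changes, and always toward the preceding segment.
The trigger is the preceding segment, so the direction is progressive (perseverative).

progressive manner assimilation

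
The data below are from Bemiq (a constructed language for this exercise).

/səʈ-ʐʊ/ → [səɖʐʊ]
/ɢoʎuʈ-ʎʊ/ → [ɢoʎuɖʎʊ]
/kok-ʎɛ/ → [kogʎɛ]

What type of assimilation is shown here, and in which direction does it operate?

regressive voicing assimilation

The segment that alternates is /ʈ/, which surfaces as [ɖ] when adjacent to /ʐ/.
/ʈ/ is voiceless while /ʐ/ is voiced; the output [ɖ] is voiced, matching the trigger — so the feature that spreads is voicing.
Place and manner are unchanged, so the assimilation is partial, not total.
The same holds elsewhere in the data: /ʈ/ → [ɖ] before /ʎ/ (voiceless → voiced, matching voiced); /k/ → [g] before /ʎ/ (voiceless → voiced, matching voiced) — only voicing changes, and always toward the following segment.
Since the segment that changes precedes the conditioning segment, the assimilation is regressive.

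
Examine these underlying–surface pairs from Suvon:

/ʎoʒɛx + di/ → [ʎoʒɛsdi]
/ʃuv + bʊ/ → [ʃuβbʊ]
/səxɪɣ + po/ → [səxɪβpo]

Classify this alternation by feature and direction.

regressive place assimilation

Comparing underlying and surface forms, /x/ → [s] is the alternation; the neighbouring /d/ is constant.
/x/ is velar while /d/ is alveolar; the output [s] is alveolar, matching the trigger — so the feature that spreads is place.
Manner and voice are unchanged, so the assimilation is partial, not total.
The other alternating forms pattern the same way: /v/ → [β] before /b/ (labiodental → bilabial, matching bilabial); /ɣ/ → [β] before /p/ (velar → bilabial, matching bilabial) — only place changes, and always toward the following segment.
The trigger is the following segment, so the direction is regressive (anticipatory).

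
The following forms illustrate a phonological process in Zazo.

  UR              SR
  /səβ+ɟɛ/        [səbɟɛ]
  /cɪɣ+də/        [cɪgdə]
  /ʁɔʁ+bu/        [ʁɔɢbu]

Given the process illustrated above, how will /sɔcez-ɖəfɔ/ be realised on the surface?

The data show regressive manner assimilation: /β/ → [b] before /ɟ/; /ɣ/ → [g] before /d/; /ʁ/ → [ɢ] before /b/. In each pair only manner changes, matching the following consonant, while place and voice stay constant.
/z/ is a voiced alveolar fricative. The following trigger /ɖ/ is a stop, so /z/ must become a stop as well.
A voiced alveolar stop is [d], so the surface segment is [d].

[sɔcedɖəfɔ]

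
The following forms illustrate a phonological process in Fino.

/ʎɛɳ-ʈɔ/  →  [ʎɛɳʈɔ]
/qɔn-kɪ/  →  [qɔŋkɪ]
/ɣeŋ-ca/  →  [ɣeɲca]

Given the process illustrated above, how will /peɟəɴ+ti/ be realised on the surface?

The data show regressive place assimilation: /n/ → [ŋ] before /k/; /ŋ/ → [ɲ] before /c/. In each pair only place changes, matching the following consonant, while manner and voice stay constant.
No alternation appears in [ʎɛɳʈɔ]: there the adjacent consonants already agree in place (/ɳ/ and /ʈ/ are both retroflex), so this form is consistent with the same rule.
/ɴ/ is a voiced uvular nasal. The following trigger /t/ is alveolar, so /ɴ/ must become alveolar as well.
Changing only its place to alveolar gives [n] — the voiced alveolar nasal.

[peɟənti]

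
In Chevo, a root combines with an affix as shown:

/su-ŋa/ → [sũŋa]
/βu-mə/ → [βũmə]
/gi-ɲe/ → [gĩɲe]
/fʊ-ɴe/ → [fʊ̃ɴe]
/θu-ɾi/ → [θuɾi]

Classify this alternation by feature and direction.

regressive nasality assimilation (vowel nasalisation)

The vowel /u/ surfaces as nasalised [ũ] next to the following nasal /ŋ/ — it has acquired the [+nasal] feature of its neighbour.
Likewise in the remaining data: /u/ → [ũ] before /m/; /i/ → [ĩ] before /ɲ/; /ʊ/ → [ʊ̃] before /ɴ/ — each time a vowel is nasalised next to a following nasal.
No change occurs in [θuɾi] because the vowel at the boundary is adjacent to an oral consonant, not a nasal (/u/ next to /ɾ/).
Because the conditioning nasal is to the right of the vowel that changes, the process is regressive (anticipatory).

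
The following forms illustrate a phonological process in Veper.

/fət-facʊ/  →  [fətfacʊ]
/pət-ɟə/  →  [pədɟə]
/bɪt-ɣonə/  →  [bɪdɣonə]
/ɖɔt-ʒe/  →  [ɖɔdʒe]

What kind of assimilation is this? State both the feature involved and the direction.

Underlying /t/ is realised as [d] next to /ɟ/; /ɟ/ itself does not change.
The change voiceless → voiced matches the voicing of the following /ɟ/, identifying this as voicing assimilation.
Place and manner are unchanged, so the assimilation is partial, not total.
Checking the remaining alternations: /t/ → [d] before /ɣ/ (voiceless → voiced, matching voiced); /t/ → [d] before /ʒ/ (voiceless → voiced, matching voiced) — only voicing changes, and always toward the following segment.
Nothing changes in [fətfacʊ]: there the adjacent consonants already agree in voicing (/t/ and /f/ are both voiceless), so this form is consistent with the same rule.
The trigger is the following segment, so the direction is regressive (anticipatory).

regressive voicing assimilation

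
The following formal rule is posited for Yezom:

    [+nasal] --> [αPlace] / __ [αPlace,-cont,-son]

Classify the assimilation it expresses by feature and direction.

The shared variable α links the value of the place features (abbreviated [Place]) on the target to the same value on the neighbouring segment, so place is the feature that assimilates.
The conditioning segment sits to the right of the focus bar, meaning the trigger follows the segment that changes — regressive assimilation.

regressive place assimilation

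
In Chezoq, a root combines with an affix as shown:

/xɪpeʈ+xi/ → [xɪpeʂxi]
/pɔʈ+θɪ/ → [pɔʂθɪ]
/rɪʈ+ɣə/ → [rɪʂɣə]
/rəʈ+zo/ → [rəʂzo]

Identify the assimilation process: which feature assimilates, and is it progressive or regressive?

regressive manner assimilation

The segment that alternates is /ʈ/, which surfaces as [ʂ] when adjacent to /x/.
The change stop → fricative matches the manner of the following /x/, identifying this as manner assimilation.
Place and voice are unchanged, so the assimilation is partial, not total.
The same holds elsewhere in the data: /ʈ/ → [ʂ] before /θ/ (stop → fricative, matching a fricative); /ʈ/ → [ʂ] before /ɣ/ (stop → fricative, matching a fricative); /ʈ/ → [ʂ] before /z/ (stop → fricative, matching a fricative) — only manner changes, and always toward the following segment.
Since the segment that changes precedes the conditioning segment, the assimilation is regressive.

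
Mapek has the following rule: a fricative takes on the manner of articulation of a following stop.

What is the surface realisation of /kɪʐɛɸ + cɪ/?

The rule targets /ɸ/ (voiceless bilabial fricative), which sits before the trigger /c/ (stop).
A voiceless bilabial stop is [p], so the surface segment is [p].

[kɪʐɛpcɪ]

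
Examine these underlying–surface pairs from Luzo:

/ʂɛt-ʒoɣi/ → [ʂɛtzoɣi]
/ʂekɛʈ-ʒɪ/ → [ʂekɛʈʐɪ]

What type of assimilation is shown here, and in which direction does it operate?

progressive place assimilation

The segment that alternates is /ʒ/, which surfaces as [z] when adjacent to /t/.
/ʒ/ is postalveolar while /t/ is alveolar; the output [z] is alveolar, matching the trigger — so the feature that spreads is place.
Manner and voice are unchanged, so the assimilation is partial, not total.
The same holds elsewhere in the data: /ʒ/ → [ʐ] after /ʈ/ (postalveolar → retroflex, matching retroflex) — only place changes, and always toward the preceding segment.
The trigger is the preceding segment, so the direction is progressive (perseverative).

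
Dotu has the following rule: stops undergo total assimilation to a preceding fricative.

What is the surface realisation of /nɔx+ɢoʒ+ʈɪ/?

[nɔxxoʒʒɪ]

/ɢ/ is the segment targeted by the rule; it sits immediately after /x/, so it assimilates completely and surfaces as [x].
The same rule applies at the second boundary: /ʈ/ → [ʒ] next to /ʒ/.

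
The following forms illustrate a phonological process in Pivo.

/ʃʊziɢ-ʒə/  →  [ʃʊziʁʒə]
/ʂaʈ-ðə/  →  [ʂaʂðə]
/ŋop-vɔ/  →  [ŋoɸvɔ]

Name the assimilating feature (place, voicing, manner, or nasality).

manner

The segment that alternates is /ɢ/, which surfaces as [ʁ] when adjacent to /ʒ/.
/ɢ/ is a stop while /ʒ/ is a fricative; the output [ʁ] is a fricative, matching the trigger — so the feature that spreads is manner.
The other alternating forms pattern the same way: /ʈ/ → [ʂ] before /ð/ (stop → fricative, matching a fricative); /p/ → [ɸ] before /v/ (stop → fricative, matching a fricative) — only manner changes, and always toward the following segment.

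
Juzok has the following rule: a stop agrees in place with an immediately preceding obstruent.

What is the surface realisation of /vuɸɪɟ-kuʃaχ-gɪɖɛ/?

[vuɸɪɟcuʃaχɢɪɖɛ]

The rule targets /k/ (voiceless velar stop), which sits after the trigger /ɟ/ (palatal).
Changing only its place to palatal gives [c] — the voiceless palatal stop.
At the second juncture, /g/ likewise becomes [ɢ] adjacent to /χ/.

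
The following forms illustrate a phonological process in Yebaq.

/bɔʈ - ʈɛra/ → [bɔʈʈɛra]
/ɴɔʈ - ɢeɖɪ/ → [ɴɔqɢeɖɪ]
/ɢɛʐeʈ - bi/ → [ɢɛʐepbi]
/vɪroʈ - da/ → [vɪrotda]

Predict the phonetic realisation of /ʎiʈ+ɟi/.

The data show regressive place assimilation: /ʈ/ → [q] before /ɢ/; /ʈ/ → [p] before /b/; /ʈ/ → [t] before /d/. In each pair only place changes, matching the following consonant, while manner and voice stay constant.
No alternation appears in [bɔʈʈɛra]: there the adjacent consonants already agree in place (/ʈ/ and /ʈ/ are both retroflex), so this form is consistent with the same rule.
/ʈ/ is a voiceless retroflex stop. The following trigger /ɟ/ is palatal, so /ʈ/ must become palatal as well.
Changing only its place to palatal gives [c] — the voiceless palatal stop.

[ʎicɟi]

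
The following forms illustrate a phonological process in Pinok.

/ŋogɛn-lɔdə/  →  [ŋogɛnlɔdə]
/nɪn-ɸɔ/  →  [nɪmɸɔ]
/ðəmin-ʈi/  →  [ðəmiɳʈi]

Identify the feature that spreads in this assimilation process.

place

Underlying /n/ is realised as [m] next to /ɸ/; /ɸ/ itself does not change.
The change alveolar → bilabial matches the place of the following /ɸ/, identifying this as place assimilation.
Checking the remaining alternation: /n/ → [ɳ] before /ʈ/ (alveolar → retroflex, matching retroflex) — only place changes, and always toward the following segment.
Nothing changes in [ŋogɛnlɔdə]: there the adjacent consonants already agree in place (/n/ and /l/ are both alveolar), so this form is consistent with the same rule.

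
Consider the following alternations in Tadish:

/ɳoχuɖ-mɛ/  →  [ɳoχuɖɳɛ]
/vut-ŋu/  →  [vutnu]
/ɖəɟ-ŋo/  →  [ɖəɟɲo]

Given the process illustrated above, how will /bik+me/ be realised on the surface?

The data show progressive place assimilation: /m/ → [ɳ] after /ɖ/; /ŋ/ → [n] after /t/; /ŋ/ → [ɲ] after /ɟ/. In each pair only place changes, matching the preceding consonant, while manner and voice stay constant.
/m/ is a voiced bilabial nasal. The preceding trigger /k/ is velar, so /m/ must become velar as well.
The voiced velar nasal is [ŋ], so /m/ → [ŋ].

[bikŋe]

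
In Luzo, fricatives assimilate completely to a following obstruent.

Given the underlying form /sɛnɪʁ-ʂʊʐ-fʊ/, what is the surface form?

/ʁ/ is the segment targeted by the rule; it sits immediately before /ʂ/, so it assimilates completely and surfaces as [ʂ].
At the second juncture, /ʐ/ likewise becomes [f] adjacent to /f/.

[sɛnɪʂʂʊffʊ]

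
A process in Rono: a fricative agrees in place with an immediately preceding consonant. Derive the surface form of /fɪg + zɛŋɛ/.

[fɪgɣɛŋɛ]

The rule targets /z/ (voiced alveolar fricative), which sits after the trigger /g/ (velar).
Changing only its place to velar gives [ɣ] — the voiced velar fricative.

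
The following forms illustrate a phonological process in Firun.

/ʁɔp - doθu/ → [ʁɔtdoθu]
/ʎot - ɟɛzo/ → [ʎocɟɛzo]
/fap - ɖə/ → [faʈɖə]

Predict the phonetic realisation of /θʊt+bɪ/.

The data show regressive place assimilation: /p/ → [t] before /d/; /t/ → [c] before /ɟ/; /p/ → [ʈ] before /ɖ/. In each pair only place changes, matching the following consonant, while manner and voice stay constant.
The rule targets /t/ (voiceless alveolar stop), which sits before the trigger /b/ (bilabial).
The voiceless bilabial stop is [p], so /t/ → [p].

[θʊpbɪ]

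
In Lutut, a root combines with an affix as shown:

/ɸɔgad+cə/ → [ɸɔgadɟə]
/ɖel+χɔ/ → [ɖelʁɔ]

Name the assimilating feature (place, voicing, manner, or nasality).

The segment that alternates is /c/, which surfaces as [ɟ] when adjacent to /d/.
The change voiceless → voiced matches the voicing of the preceding /d/, identifying this as voicing assimilation.
Checking the remaining alternation: /χ/ → [ʁ] after /l/ (voiceless → voiced, matching voiced) — only voicing changes, and always toward the preceding segment.

voicing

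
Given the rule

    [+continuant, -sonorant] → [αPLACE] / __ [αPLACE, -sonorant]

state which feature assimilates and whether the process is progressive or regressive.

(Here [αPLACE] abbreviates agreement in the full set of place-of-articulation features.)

regressive place assimilation

The shared variable α links the value of the place features (abbreviated [PLACE]) on the target to the same value on the neighbouring segment, so place is the feature that assimilates.
Since the environment is written after the underscore, the trigger follows the target; the direction is regressive.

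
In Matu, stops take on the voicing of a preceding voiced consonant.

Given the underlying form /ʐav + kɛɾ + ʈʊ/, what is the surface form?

/k/ is a voiceless velar stop. The preceding trigger /v/ is voiced, so /k/ must become voiced as well.
The voiced velar stop is [g], so /k/ → [g].
The same rule applies at the second boundary: /ʈ/ → [ɖ] next to /ɾ/.

[ʐavgɛɾɖʊ]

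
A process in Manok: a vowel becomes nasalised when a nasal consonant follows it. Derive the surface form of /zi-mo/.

[zĩmo]

The vowel /i/ is adjacent to the following nasal /m/, so it acquires [+nasal] and surfaces as [ĩ].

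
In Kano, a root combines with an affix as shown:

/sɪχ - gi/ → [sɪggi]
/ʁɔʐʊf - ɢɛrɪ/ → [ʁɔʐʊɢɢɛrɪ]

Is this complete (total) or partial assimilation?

Comparing underlying and surface forms, /χ/ → [g] is the alternation; the neighbouring /g/ is constant.
The output [g] is identical to the trigger /g/ — every feature (place, manner, voicing) has been copied — so this is total assimilation.
The remaining alternation confirms this: /f/ → [ɢ] before /ɢ/ — in each case the output is a copy of the following consonant.

total assimilation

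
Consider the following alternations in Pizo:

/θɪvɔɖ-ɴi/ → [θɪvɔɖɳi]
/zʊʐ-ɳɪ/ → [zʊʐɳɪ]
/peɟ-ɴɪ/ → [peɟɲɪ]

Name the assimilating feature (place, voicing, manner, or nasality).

The segment that alternates is /ɴ/, which surfaces as [ɳ] when adjacent to /ɖ/.
/ɴ/ is uvular while /ɖ/ is retroflex; the output [ɳ] is retroflex, matching the trigger — so the feature that spreads is place.
Checking the remaining alternation: /ɴ/ → [ɲ] after /ɟ/ (uvular → palatal, matching palatal) — only place changes, and always toward the preceding segment.
No alternation appears in [zʊʐɳɪ]: there the adjacent consonants already agree in place (/ɳ/ and /ʐ/ are both retroflex), so this form is consistent with the same rule.

place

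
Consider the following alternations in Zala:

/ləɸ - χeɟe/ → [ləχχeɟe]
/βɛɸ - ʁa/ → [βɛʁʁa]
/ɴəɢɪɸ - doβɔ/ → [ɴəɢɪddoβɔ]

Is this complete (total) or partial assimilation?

Comparing underlying and surface forms, /ɸ/ → [ʁ] is the alternation; the neighbouring /ʁ/ is constant.
The output [ʁ] is identical to the trigger /ʁ/ — every feature (place, manner, voicing) has been copied — so this is total assimilation.
The other forms behave the same way: /ɸ/ → [χ] before /χ/; /ɸ/ → [d] before /d/ — in each case the output is a copy of the following consonant.

total assimilation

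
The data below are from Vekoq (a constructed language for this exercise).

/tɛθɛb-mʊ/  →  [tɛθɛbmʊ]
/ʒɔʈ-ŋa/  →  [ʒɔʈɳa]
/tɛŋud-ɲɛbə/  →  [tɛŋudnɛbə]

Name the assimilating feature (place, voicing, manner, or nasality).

Underlying /ŋ/ is realised as [ɳ] next to /ʈ/; /ʈ/ itself does not change.
The change velar → retroflex matches the place of the preceding /ʈ/, identifying this as place assimilation.
The other alternating form patterns the same way: /ɲ/ → [n] after /d/ (palatal → alveolar, matching alveolar) — only place changes, and always toward the preceding segment.
No alternation appears in [tɛθɛbmʊ]: there the adjacent consonants already agree in place (/m/ and /b/ are both bilabial), so this form is consistent with the same rule.

place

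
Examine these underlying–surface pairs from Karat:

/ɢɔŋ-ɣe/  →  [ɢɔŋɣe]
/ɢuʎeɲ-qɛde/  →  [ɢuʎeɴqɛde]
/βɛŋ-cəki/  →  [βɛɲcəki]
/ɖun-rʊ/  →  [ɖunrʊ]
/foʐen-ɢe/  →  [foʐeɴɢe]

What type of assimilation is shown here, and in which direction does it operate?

regressive place assimilation

Comparing underlying and surface forms, /ɲ/ → [ɴ] is the alternation; the neighbouring /q/ is constant.
The change palatal → uvular matches the place of the following /q/, identifying this as place assimilation.
Manner and voice are unchanged, so the assimilation is partial, not total.
The same holds elsewhere in the data: /ŋ/ → [ɲ] before /c/ (velar → palatal, matching palatal); /n/ → [ɴ] before /ɢ/ (alveolar → uvular, matching uvular) — only place changes, and always toward the following segment.
No alternation appears in [ɢɔŋɣe], [ɖunrʊ]: there the adjacent consonants already agree in place (/ŋ/ and /ɣ/ are both velar; /n/ and /r/ are both alveolar), so these forms are consistent with the same rule.
The trigger is the following segment, so the direction is regressive (anticipatory).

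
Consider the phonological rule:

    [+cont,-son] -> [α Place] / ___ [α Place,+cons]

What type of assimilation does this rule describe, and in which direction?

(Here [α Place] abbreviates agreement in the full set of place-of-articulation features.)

regressive place assimilation

The shared variable α links the value of the place features (abbreviated [Place]) on the target to the same value on the neighbouring segment, so place is the feature that assimilates.
The conditioning segment sits to the right of the focus bar, meaning the trigger follows the segment that changes — regressive assimilation.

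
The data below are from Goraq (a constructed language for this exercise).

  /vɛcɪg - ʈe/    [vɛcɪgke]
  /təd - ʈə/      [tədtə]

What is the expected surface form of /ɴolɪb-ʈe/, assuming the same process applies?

[ɴolɪbpe]

The data show progressive place assimilation: /ʈ/ → [k] after /g/; /ʈ/ → [t] after /d/. In each pair only place changes, matching the preceding consonant, while manner and voice stay constant.
/ʈ/ is a voiceless retroflex stop. The preceding trigger /b/ is bilabial, so /ʈ/ must become bilabial as well.
The voiceless bilabial stop is [p], so /ʈ/ → [p].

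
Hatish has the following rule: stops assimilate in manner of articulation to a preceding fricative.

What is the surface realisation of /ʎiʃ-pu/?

The rule targets /p/ (voiceless bilabial stop), which sits after the trigger /ʃ/ (fricative).
A voiceless bilabial fricative is [ɸ], so the surface segment is [ɸ].

[ʎiʃɸu]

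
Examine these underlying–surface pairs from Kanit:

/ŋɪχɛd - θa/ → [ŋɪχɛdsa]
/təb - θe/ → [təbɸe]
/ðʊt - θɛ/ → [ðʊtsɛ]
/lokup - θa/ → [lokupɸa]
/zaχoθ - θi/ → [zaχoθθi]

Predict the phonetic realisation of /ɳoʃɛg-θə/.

[ɳoʃɛgxə]

The data show progressive place assimilation: /θ/ → [s] after /d/; /θ/ → [ɸ] after /b/; /θ/ → [s] after /t/; /θ/ → [ɸ] after /p/. In each pair only place changes, matching the preceding consonant, while manner and voice stay constant.
No alternation appears in [zaχoθθi]: there the adjacent consonants already agree in place (/θ/ and /θ/ are both dental), so this form is consistent with the same rule.
/θ/ is a voiceless dental fricative. The preceding trigger /g/ is velar, so /θ/ must become velar as well.
The voiceless velar fricative is [x], so /θ/ → [x].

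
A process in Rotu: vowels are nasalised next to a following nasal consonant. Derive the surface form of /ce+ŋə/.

The vowel /e/ is adjacent to the following nasal /ŋ/, so it acquires [+nasal] and surfaces as [ẽ].

[cẽŋə]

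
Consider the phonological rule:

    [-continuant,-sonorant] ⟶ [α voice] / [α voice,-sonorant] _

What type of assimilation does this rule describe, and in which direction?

The rule copies [voice] from the environment onto the target, so the assimilating feature is voicing.
Since the environment is written before the underscore, the trigger precedes the target; the direction is progressive.

progressive voicing assimilation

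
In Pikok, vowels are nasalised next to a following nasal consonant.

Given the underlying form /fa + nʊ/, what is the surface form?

[fãnʊ]

/a/ sits next to the nasal /n/ and is therefore nasalised to [ã].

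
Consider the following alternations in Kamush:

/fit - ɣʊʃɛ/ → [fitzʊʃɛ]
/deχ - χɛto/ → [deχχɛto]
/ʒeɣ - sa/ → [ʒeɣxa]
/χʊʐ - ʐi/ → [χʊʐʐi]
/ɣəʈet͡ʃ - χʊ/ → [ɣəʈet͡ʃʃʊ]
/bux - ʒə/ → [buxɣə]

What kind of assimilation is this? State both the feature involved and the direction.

progressive place assimilation

Comparing underlying and surface forms, /ɣ/ → [z] is the alternation; the neighbouring /t/ is constant.
The change velar → alveolar matches the place of the preceding /t/, identifying this as place assimilation.
Manner and voice are unchanged, so the assimilation is partial, not total.
Checking the remaining alternations: /s/ → [x] after /ɣ/ (alveolar → velar, matching velar); /χ/ → [ʃ] after /t͡ʃ/ (uvular → postalveolar, matching postalveolar); /ʒ/ → [ɣ] after /x/ (postalveolar → velar, matching velar) — only place changes, and always toward the preceding segment.
Nothing changes in [deχχɛto], [χʊʐʐi]: there the adjacent consonants already agree in place (/χ/ and /χ/ are both uvular; /ʐ/ and /ʐ/ are both retroflex), so these forms are consistent with the same rule.
The trigger is the preceding segment, so the direction is progressive (perseverative).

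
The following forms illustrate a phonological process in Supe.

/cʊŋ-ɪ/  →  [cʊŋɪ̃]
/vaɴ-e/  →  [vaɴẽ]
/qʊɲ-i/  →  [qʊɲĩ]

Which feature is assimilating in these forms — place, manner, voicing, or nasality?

The vowel /ɪ/ surfaces as nasalised [ɪ̃] next to the preceding nasal /ŋ/ — it has acquired the [+nasal] feature of its neighbour.
The other forms show the same pattern: /e/ → [ẽ] after /ɴ/; /i/ → [ĩ] after /ɲ/ — each time a vowel is nasalised next to a preceding nasal.

nasality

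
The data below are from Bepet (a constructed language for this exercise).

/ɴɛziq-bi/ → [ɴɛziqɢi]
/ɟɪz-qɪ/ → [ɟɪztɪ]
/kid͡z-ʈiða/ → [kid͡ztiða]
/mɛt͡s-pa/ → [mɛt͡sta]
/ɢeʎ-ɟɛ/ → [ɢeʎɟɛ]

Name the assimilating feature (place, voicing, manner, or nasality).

place

Comparing underlying and surface forms, /b/ → [ɢ] is the alternation; the neighbouring /q/ is constant.
/b/ is bilabial while /q/ is uvular; the output [ɢ] is uvular, matching the trigger — so the feature that spreads is place.
The other alternating forms pattern the same way: /q/ → [t] after /z/ (uvular → alveolar, matching alveolar); /ʈ/ → [t] after /d͡z/ (retroflex → alveolar, matching alveolar); /p/ → [t] after /t͡s/ (bilabial → alveolar, matching alveolar) — only place changes, and always toward the preceding segment.
Nothing changes in [ɢeʎɟɛ]: there the adjacent consonants already agree in place (/ɟ/ and /ʎ/ are both palatal), so this form is consistent with the same rule.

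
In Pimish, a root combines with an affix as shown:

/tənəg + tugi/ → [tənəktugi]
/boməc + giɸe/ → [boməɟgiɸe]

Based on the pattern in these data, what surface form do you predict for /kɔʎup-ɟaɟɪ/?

[kɔʎubɟaɟɪ]

The data show regressive voicing assimilation: /g/ → [k] before /t/; /c/ → [ɟ] before /g/. In each pair only voicing changes, matching the following consonant, while place and manner stay constant.
/p/ is a voiceless bilabial stop. The following trigger /ɟ/ is voiced, so /p/ must become voiced as well.
A voiced bilabial stop is [b], so the surface segment is [b].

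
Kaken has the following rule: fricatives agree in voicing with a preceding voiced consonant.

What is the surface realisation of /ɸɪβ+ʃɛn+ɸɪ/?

[ɸɪβʒɛnβɪ]

/ʃ/ is a voiceless postalveolar fricative. The preceding trigger /β/ is voiced, so /ʃ/ must become voiced as well.
The voiced postalveolar fricative is [ʒ], so /ʃ/ → [ʒ].
The same rule applies at the second boundary: /ɸ/ → [β] next to /n/.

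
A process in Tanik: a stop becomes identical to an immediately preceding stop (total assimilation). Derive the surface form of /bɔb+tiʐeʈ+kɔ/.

[bɔbbiʐeʈʈɔ]

/t/ is the segment targeted by the rule; it sits immediately after /b/, so it assimilates completely and surfaces as [b].
At the second juncture, /k/ likewise becomes [ʈ] adjacent to /ʈ/.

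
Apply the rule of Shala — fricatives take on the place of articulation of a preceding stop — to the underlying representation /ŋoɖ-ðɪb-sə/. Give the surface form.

The rule targets /ð/ (voiced dental fricative), which sits after the trigger /ɖ/ (retroflex).
Changing only its place to retroflex gives [ʐ] — the voiced retroflex fricative.
At the second juncture, /s/ likewise becomes [ɸ] adjacent to /b/.

[ŋoɖʐɪbɸə]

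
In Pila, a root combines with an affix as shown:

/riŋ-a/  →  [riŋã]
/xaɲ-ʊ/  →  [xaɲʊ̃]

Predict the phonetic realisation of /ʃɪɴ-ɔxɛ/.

The data show progressive nasality assimilation (vowel nasalisation): /a/ → [ã] after /ŋ/; /ʊ/ → [ʊ̃] after /ɲ/ — a vowel is nasalised by an immediately preceding nasal consonant.
The vowel /ɔ/ is adjacent to the preceding nasal /ɴ/, so it acquires [+nasal] and surfaces as [ɔ̃].

[ʃɪɴɔ̃xɛ]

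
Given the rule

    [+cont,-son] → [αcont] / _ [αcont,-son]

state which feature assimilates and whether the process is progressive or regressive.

regressive manner assimilation

The rule copies [cont] (continuancy) from the environment onto the target fricatives; since [±cont] encodes the stop/fricative manner contrast, the assimilating dimension is manner.
The conditioning segment sits to the right of the focus bar, meaning the trigger follows the segment that changes — regressive assimilation.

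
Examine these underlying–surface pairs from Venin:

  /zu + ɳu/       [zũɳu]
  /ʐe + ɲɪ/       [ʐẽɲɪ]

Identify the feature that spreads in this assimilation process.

The vowel /u/ surfaces as nasalised [ũ] next to the following nasal /ɳ/ — it has acquired the [+nasal] feature of its neighbour.
The other form shows the same pattern: /e/ → [ẽ] before /ɲ/ — each time a vowel is nasalised next to a following nasal.

nasality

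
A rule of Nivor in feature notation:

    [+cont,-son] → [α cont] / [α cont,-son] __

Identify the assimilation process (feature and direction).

The shared variable α links the value of [cont] on the target to that of the neighbouring obstruent. [cont] distinguishes stops from fricatives — a manner-of-articulation feature — so this is manner assimilation.
Since the environment is written before the underscore, the trigger precedes the target; the direction is progressive.

progressive manner assimilation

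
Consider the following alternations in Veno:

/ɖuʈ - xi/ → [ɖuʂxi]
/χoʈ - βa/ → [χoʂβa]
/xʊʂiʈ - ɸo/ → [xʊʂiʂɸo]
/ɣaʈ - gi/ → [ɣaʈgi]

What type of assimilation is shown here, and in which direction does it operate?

The segment that alternates is /ʈ/, which surfaces as [ʂ] when adjacent to /x/.
/ʈ/ is a stop while /x/ is a fricative; the output [ʂ] is a fricative, matching the trigger — so the feature that spreads is manner.
Place and voice are unchanged, so the assimilation is partial, not total.
Checking the remaining alternations: /ʈ/ → [ʂ] before /β/ (stop → fricative, matching a fricative); /ʈ/ → [ʂ] before /ɸ/ (stop → fricative, matching a fricative) — only manner changes, and always toward the following segment.
No alternation appears in [ɣaʈgi]: there the adjacent consonants already agree in manner (/ʈ/ and /g/ are both stops), so this form is consistent with the same rule.
Since the segment that changes precedes the conditioning segment, the assimilation is regressive.

regressive manner assimilation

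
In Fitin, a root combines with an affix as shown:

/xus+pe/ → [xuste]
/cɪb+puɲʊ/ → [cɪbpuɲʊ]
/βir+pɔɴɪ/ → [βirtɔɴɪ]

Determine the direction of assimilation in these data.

The segment that alternates is /p/, which surfaces as [t] when adjacent to /s/.
The change bilabial → alveolar matches the place of the preceding /s/, identifying this as place assimilation.
Checking the remaining alternation: /p/ → [t] after /r/ (bilabial → alveolar, matching alveolar) — only place changes, and always toward the preceding segment.
Nothing changes in [cɪbpuɲʊ]: there the adjacent consonants already agree in place (/p/ and /b/ are both bilabial), so this form is consistent with the same rule.
Since the segment that changes follows the conditioning segment, the assimilation is progressive.

progressive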